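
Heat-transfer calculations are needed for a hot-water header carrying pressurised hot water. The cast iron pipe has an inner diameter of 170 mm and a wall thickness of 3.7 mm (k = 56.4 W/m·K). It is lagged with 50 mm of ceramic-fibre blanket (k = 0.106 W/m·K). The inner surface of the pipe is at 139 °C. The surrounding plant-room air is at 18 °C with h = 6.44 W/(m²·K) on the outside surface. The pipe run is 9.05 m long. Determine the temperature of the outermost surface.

T ≈ 43.4 °C

Treating each annulus and film as a series resistance:
R_cast iron pipe wall = ln(88.7/85)/(2π×56.4×9.05) = 1.329×10^-5 K/W
R_ceramic-fibre blanket = ln(138.7/88.7)/(2π×0.106×9.05) = 0.07417 K/W
R_outer film = 1/(h_o·2πr_oL) = 1/(6.44×2π×0.1387×9.05) = 0.01969 K/W
R_total = 0.09387 K/W
Q = ΔT/R_total = 121/0.09387
Q = 1290 W
T_interface = T_inner − Q·ΣR(inner→interface) = 139 − 1290×0.07418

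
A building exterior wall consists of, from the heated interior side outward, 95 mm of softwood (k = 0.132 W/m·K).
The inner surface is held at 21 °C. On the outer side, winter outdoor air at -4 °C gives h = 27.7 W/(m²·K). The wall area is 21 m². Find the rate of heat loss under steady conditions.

Using the resistance-network approach (series):
R_softwood = L/(kA) = 0.095/(0.132×21) = 0.03427 K/W
R_outer film = 1/(h_o·A) = 1/(27.7×21) = 0.001719 K/W
R_total = 0.03599 K/W
Q = ΔT / R_total = 25 / 0.03599

Q ≈ 695 W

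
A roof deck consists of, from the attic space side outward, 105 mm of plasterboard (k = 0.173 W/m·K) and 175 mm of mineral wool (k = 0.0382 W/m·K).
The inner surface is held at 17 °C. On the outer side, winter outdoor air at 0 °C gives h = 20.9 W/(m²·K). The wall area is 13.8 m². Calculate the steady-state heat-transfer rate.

Q ≈ 44.8 W

Treating each layer as a thermal resistance in series:
R_plasterboard = L/(kA) = 0.105/(0.173×13.8) = 0.04398 K/W
R_mineral wool = L/(kA) = 0.175/(0.0382×13.8) = 0.332 K/W
R_outer film = 1/(h_o·A) = 1/(20.9×13.8) = 0.003467 K/W
R_total = 0.3794 K/W
Q = ΔT / R_total = 17 / 0.3794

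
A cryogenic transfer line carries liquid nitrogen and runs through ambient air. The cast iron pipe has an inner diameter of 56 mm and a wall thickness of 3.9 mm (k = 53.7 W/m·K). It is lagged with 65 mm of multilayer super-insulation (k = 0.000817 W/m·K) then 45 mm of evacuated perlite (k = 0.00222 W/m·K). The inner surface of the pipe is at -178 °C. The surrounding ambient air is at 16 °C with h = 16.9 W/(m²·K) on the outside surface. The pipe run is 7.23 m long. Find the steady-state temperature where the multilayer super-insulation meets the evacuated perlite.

T ≈ -5.81 °C

For a radial system each layer contributes R = ln(r_out/r_in)/(2πkL); films add R = 1/(hA).
R_cast iron pipe wall = ln(31.9/28)/(2π×53.7×7.23) = 5.346×10^-5 K/W
R_multilayer super-insulation = ln(96.9/31.9)/(2π×0.000817×7.23) = 29.94 K/W
R_evacuated perlite = ln(141.9/96.9)/(2π×0.00222×7.23) = 3.782 K/W
R_outer film = 1/(h_o·2πr_oL) = 1/(16.9×2π×0.1419×7.23) = 0.009179 K/W
R_total = 33.73 K/W
Q = ΔT/R_total = 194/33.73
Q = 5.75 W
T_interface = T_inner + Q·ΣR(inner→interface) = -178 + 5.75×29.94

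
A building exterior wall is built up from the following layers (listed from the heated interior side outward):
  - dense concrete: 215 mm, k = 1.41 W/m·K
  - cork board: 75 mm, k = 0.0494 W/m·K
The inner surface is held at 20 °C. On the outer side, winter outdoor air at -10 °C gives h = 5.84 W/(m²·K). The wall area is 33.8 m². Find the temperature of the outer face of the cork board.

T ≈ -7.21 °C

Using the resistance-network approach (series):
R_dense concrete = L/(kA) = 0.215/(1.41×33.8) = 0.004511 K/W
R_cork board = L/(kA) = 0.075/(0.0494×33.8) = 0.04492 K/W
R_outer film = 1/(h_o·A) = 1/(5.84×33.8) = 0.005066 K/W
R_total = 0.0545 K/W;  Q = ΔT/R_total = 30/0.0545 = 550.5 W
T_interface = T_inner − Q·ΣR(inner→interface) = 20 − 551×0.04943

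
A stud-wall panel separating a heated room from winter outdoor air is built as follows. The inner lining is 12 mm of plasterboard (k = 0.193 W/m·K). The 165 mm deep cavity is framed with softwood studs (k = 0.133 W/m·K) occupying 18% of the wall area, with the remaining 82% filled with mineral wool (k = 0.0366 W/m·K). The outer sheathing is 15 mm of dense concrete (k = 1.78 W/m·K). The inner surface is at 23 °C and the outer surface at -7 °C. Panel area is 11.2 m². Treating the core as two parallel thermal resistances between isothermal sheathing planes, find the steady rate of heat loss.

Q ≈ 107 W

Sheathing layers in series; stud and cavity paths in parallel between them.
R_inner = 0.012/(0.193×11.2) = 0.005551 K/W
R_stud  = 0.165/(0.133×0.18×11.2) = 0.6154 K/W
R_cav   = 0.165/(0.0366×0.82×11.2) = 0.4909 K/W
1/R_core = 1/R_stud + 1/R_cav → R_core = 0.2731 K/W
R_outer = 0.015/(1.78×11.2) = 7.524×10^-4 K/W
R_total = 0.2794 K/W
Q = ΔT/R_total = 30/0.2794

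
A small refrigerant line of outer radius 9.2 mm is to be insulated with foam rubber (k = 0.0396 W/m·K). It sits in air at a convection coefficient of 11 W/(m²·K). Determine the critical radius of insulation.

For a cylinder r_cr = k/h = 0.0396/11
r_cr = 3.6 mm; since the bare radius (9.2 mm) is above r_cr, any added insulation will reduce heat loss.

r_cr ≈ 3.6 mm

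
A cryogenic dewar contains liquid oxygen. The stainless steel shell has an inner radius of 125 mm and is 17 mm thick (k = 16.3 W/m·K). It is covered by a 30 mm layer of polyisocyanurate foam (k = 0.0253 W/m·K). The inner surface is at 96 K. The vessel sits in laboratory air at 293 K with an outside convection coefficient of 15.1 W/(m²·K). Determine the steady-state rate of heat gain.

Q ≈ 48.7 W

Each spherical layer contributes R = (1/r_i − 1/r_o)/(4πk):
R_stainless steel shell = (1/0.125 − 1/0.142)/(4π×16.3) = 0.004676 K/W
R_polyisocyanurate foam = (1/0.142 − 1/0.172)/(4π×0.0253) = 3.863 K/W
R_outer film = 1/(h·4πr_o²) = 1/(15.1×4π×0.172²) = 0.1781 K/W
R_total = 4.046 K/W
Q = ΔT/R_total = 197/4.046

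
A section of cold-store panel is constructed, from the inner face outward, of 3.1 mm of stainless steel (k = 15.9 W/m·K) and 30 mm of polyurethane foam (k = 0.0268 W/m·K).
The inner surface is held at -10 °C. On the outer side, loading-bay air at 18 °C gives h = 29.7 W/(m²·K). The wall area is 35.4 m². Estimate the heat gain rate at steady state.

Q ≈ 859 W

Using the resistance-network approach (series):
R_stainless steel = L/(kA) = 0.0031/(15.9×35.4) = 5.508×10^-6 K/W
R_polyurethane foam = L/(kA) = 0.03/(0.0268×35.4) = 0.03162 K/W
R_outer film = 1/(h_o·A) = 1/(29.7×35.4) = 9.511×10^-4 K/W
R_total = 0.03258 K/W
Q = ΔT / R_total = 28 / 0.03258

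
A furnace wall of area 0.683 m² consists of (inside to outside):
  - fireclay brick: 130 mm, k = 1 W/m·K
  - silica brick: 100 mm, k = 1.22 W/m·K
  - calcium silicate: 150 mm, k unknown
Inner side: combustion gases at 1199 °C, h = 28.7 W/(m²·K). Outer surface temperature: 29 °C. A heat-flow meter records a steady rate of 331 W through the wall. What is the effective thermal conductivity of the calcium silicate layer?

k ≈ 0.0692 W/(m·K)

Series thermal resistances:
R_inner film = 1/(h_i·A) = 1/(28.7×0.683) = 0.05101 K/W
R_fireclay brick = L/(kA) = 0.13/(1×0.683) = 0.1903 K/W
R_silica brick = L/(kA) = 0.1/(1.22×0.683) = 0.12 K/W
Sum of known resistances R_other = 0.3614 K/W
Total R = ΔT/Q = 1170/331 = 3.535 K/W
R_calcium silicate = R_total − R_other = 3.173 K/W
k = L/(R·A) = 0.15/(3.173×0.683)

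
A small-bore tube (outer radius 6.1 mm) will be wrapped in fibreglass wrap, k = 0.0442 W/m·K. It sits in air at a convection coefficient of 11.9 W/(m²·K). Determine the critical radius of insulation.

For a cylinder r_cr = k/h = 0.0442/11.9
r_cr = 3.71 mm; since the bare radius (6.1 mm) is above r_cr, any added insulation will reduce heat loss.

r_cr ≈ 3.71 mm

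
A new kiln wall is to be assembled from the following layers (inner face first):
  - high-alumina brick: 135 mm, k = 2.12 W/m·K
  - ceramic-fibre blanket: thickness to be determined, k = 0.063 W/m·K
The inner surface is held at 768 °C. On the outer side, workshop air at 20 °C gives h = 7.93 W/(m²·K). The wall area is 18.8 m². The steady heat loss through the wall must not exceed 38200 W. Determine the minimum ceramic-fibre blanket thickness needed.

Thermal resistances in series:
R_high-alumina brick = L/(kA) = 0.135/(2.12×18.8) = 0.003387 K/W
R_outer film = 1/(h_o·A) = 1/(7.93×18.8) = 0.006708 K/W
Sum of the known resistances R_other = 0.01009 K/W
Required total resistance R_tot = ΔT/Q_allow = 748/38200 = 0.01958 K/W
R_ceramic-fibre blanket = R_tot − R_other = 0.009486 K/W
L = R·k·A = 0.009486×0.063×18.8

L ≈ 11.2 mm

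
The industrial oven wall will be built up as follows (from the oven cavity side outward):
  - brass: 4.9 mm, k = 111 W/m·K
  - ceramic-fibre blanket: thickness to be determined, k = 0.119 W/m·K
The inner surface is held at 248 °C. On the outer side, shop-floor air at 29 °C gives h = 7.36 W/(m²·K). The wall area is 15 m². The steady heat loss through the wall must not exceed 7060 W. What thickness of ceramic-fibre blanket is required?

L ≈ 39.2 mm

Treating each layer as a thermal resistance in series:
R_brass = L/(kA) = 0.0049/(111×15) = 2.943×10^-6 K/W
R_outer film = 1/(h_o·A) = 1/(7.36×15) = 0.009058 K/W
Sum of the known resistances R_other = 0.009061 K/W
Required total resistance R_tot = ΔT/Q_allow = 219/7060 = 0.03102 K/W
R_ceramic-fibre blanket = R_tot − R_other = 0.02196 K/W
L = R·k·A = 0.02196×0.119×15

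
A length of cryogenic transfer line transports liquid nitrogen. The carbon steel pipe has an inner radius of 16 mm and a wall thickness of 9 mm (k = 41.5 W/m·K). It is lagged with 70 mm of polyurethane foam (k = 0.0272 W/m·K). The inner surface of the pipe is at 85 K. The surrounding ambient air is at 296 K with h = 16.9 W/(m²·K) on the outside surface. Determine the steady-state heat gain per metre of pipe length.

q′ ≈ 26.7 W/m

Per-layer cylindrical resistances, series-summed:
R_carbon steel pipe wall = ln(25/16)/(2π×41.5×1) = 0.001712 K/W
R_polyurethane foam = ln(95/25)/(2π×0.0272×1) = 7.811 K/W
R_outer film = 1/(h_o·2πr_oL) = 1/(16.9×2π×0.095×1) = 0.09913 K/W
R_total = 7.912 K/W
Q = ΔT/R_total = 211/7.912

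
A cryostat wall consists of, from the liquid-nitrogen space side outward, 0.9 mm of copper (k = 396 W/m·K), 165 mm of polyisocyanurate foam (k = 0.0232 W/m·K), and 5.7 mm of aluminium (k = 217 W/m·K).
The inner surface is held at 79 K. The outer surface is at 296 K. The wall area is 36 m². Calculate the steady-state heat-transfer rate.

Series thermal resistances:
R_copper = L/(kA) = 0.0009/(396×36) = 6.313×10^-8 K/W
R_polyisocyanurate foam = L/(kA) = 0.165/(0.0232×36) = 0.1976 K/W
R_aluminium = L/(kA) = 0.0057/(217×36) = 7.296×10^-7 K/W
R_total = 0.1976 K/W
Q = ΔT / R_total = 217 / 0.1976

Q ≈ 1100 W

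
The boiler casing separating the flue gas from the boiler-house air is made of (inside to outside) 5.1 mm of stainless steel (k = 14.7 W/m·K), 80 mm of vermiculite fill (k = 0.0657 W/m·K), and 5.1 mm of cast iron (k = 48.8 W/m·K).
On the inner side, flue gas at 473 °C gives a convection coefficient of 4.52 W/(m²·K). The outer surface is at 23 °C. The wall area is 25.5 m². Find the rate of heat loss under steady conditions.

Q ≈ 7970 W

Model the wall as resistances in series:
R_inner film = 1/(h_i·A) = 1/(4.52×25.5) = 0.008676 K/W
R_stainless steel = L/(kA) = 0.0051/(14.7×25.5) = 1.361×10^-5 K/W
R_vermiculite fill = L/(kA) = 0.08/(0.0657×25.5) = 0.04775 K/W
R_cast iron = L/(kA) = 0.0051/(48.8×25.5) = 4.098×10^-6 K/W
R_total = 0.05644 K/W
Q = ΔT / R_total = 450 / 0.05644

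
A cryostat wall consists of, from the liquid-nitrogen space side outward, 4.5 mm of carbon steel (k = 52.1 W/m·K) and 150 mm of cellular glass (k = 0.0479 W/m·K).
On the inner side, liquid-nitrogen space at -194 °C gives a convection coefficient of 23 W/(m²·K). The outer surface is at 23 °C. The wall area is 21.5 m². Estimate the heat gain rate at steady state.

Q ≈ 1470 W

Model the wall as resistances in series:
R_inner film = 1/(h_i·A) = 1/(23×21.5) = 0.002022 K/W
R_carbon steel = L/(kA) = 0.0045/(52.1×21.5) = 4.017×10^-6 K/W
R_cellular glass = L/(kA) = 0.15/(0.0479×21.5) = 0.1457 K/W
R_total = 0.1477 K/W
Q = ΔT / R_total = 217 / 0.1477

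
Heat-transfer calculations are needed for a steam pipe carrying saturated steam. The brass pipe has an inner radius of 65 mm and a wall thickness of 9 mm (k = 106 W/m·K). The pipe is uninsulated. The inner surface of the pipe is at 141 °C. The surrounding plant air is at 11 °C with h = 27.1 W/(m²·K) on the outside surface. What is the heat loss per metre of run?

q′ ≈ 1630 W/m

Per-layer cylindrical resistances, series-summed:
R_brass pipe wall = ln(74/65)/(2π×106×1) = 1.947×10^-4 K/W
R_outer film = 1/(h_o·2πr_oL) = 1/(27.1×2π×0.074×1) = 0.07936 K/W
R_total = 0.07956 K/W
Q = ΔT/R_total = 130/0.07956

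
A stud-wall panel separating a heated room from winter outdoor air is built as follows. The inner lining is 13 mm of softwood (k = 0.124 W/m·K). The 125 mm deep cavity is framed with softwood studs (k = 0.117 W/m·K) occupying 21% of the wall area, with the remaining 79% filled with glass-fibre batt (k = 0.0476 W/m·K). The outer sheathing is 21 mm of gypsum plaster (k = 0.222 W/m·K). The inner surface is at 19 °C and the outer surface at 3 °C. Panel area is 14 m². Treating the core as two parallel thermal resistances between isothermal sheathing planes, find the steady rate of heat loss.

Q ≈ 101 W

Sheathing layers in series; stud and cavity paths in parallel between them.
R_inner = 0.013/(0.124×14) = 0.007488 K/W
R_stud  = 0.125/(0.117×0.21×14) = 0.3634 K/W
R_cav   = 0.125/(0.0476×0.79×14) = 0.2374 K/W
1/R_core = 1/R_stud + 1/R_cav → R_core = 0.1436 K/W
R_outer = 0.021/(0.222×14) = 0.006757 K/W
R_total = 0.1579 K/W
Q = ΔT/R_total = 16/0.1579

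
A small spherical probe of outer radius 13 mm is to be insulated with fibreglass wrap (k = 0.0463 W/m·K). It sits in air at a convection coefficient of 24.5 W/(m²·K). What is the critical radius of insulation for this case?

For a sphere r_cr = 2k/h = 2×0.0463/24.5
r_cr = 3.78 mm; since the bare radius (13 mm) is above r_cr, any added insulation will reduce heat loss.

r_cr ≈ 3.78 mm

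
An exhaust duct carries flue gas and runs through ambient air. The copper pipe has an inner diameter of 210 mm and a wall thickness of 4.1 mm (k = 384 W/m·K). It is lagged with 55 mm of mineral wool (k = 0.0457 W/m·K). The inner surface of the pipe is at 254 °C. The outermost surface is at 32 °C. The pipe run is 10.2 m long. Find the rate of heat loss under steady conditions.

Q ≈ 1590 W

Cylindrical conduction, so R = ln(r₂/r₁)/(2πkL) per layer, in series:
R_copper pipe wall = ln(109.1/105)/(2π×384×10.2) = 1.556×10^-6 K/W
R_mineral wool = ln(164.1/109.1)/(2π×0.0457×10.2) = 0.1394 K/W
R_total = 0.1394 K/W
Q = ΔT/R_total = 222/0.1394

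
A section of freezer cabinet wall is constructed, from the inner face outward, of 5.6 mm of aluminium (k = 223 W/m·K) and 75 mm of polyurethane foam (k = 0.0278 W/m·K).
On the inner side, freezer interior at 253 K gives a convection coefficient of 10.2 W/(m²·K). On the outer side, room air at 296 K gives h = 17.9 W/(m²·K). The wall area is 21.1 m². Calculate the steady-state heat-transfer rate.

Model the wall as resistances in series:
R_inner film = 1/(h_i·A) = 1/(10.2×21.1) = 0.004646 K/W
R_aluminium = L/(kA) = 0.0056/(223×21.1) = 1.19×10^-6 K/W
R_polyurethane foam = L/(kA) = 0.075/(0.0278×21.1) = 0.1279 K/W
R_outer film = 1/(h_o·A) = 1/(17.9×21.1) = 0.002648 K/W
R_total = 0.1352 K/W
Q = ΔT / R_total = 43 / 0.1352

Q ≈ 318 W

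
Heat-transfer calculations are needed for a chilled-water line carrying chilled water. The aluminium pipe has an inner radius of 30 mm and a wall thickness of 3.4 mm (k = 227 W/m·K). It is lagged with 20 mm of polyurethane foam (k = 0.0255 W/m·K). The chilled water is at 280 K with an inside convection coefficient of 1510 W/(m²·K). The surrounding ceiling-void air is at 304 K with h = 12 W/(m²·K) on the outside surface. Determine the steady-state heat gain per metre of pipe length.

Radial resistances (cylindrical: R_cond = ln(r_o/r_i)/(2πkL), R_conv = 1/(h·2πrL)):
R_inner film = 1/(h_i·2πr₁L) = 1/(1510×2π×0.03×1) = 0.003513 K/W
R_aluminium pipe wall = ln(33.4/30)/(2π×227×1) = 7.527×10^-5 K/W
R_polyurethane foam = ln(53.4/33.4)/(2π×0.0255×1) = 2.929 K/W
R_outer film = 1/(h_o·2πr_oL) = 1/(12×2π×0.0534×1) = 0.2484 K/W
R_total = 3.181 K/W
Q = ΔT/R_total = 24/3.181

q′ ≈ 7.55 W/m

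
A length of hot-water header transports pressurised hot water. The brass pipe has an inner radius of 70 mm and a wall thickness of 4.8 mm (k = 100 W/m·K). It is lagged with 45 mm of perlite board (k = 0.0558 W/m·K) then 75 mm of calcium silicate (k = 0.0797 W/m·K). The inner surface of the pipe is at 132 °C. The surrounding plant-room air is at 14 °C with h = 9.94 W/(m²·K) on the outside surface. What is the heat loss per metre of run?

q′ ≈ 49.2 W/m

Radial resistances (cylindrical: R_cond = ln(r_o/r_i)/(2πkL), R_conv = 1/(h·2πrL)):
R_brass pipe wall = ln(74.8/70)/(2π×100×1) = 1.056×10^-4 K/W
R_perlite board = ln(119.8/74.8)/(2π×0.0558×1) = 1.343 K/W
R_calcium silicate = ln(194.8/119.8)/(2π×0.0797×1) = 0.9708 K/W
R_outer film = 1/(h_o·2πr_oL) = 1/(9.94×2π×0.1948×1) = 0.08219 K/W
R_total = 2.397 K/W
Q = ΔT/R_total = 118/2.397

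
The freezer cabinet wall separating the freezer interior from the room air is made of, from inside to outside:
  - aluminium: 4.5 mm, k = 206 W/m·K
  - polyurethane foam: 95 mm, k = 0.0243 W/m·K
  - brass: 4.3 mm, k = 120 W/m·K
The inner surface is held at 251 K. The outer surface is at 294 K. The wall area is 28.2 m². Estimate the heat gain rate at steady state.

Q ≈ 310 W

Treating each layer as a thermal resistance in series:
R_aluminium = L/(kA) = 0.0045/(206×28.2) = 7.746×10^-7 K/W
R_polyurethane foam = L/(kA) = 0.095/(0.0243×28.2) = 0.1386 K/W
R_brass = L/(kA) = 0.0043/(120×28.2) = 1.271×10^-6 K/W
R_total = 0.1386 K/W
Q = ΔT / R_total = 43 / 0.1386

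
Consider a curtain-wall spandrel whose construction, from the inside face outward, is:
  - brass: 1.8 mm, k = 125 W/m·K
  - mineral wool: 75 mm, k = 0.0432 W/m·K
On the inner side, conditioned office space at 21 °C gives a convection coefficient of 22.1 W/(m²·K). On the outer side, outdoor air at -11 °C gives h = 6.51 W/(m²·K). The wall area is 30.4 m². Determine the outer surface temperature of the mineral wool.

T ≈ -8.46 °C

Using the resistance-network approach (series):
R_inner film = 1/(h_i·A) = 1/(22.1×30.4) = 0.001488 K/W
R_brass = L/(kA) = 0.0018/(125×30.4) = 4.737×10^-7 K/W
R_mineral wool = L/(kA) = 0.075/(0.0432×30.4) = 0.05711 K/W
R_outer film = 1/(h_o·A) = 1/(6.51×30.4) = 0.005053 K/W
R_total = 0.06365 K/W;  Q = ΔT/R_total = 32/0.06365 = 502.7 W
T_interface = T_inner − Q·ΣR(inner→interface) = 21 − 503×0.0586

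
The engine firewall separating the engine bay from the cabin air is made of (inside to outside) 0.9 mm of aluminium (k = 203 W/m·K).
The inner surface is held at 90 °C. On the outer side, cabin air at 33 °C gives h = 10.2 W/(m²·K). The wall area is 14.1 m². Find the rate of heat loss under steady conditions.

Series thermal resistances:
R_aluminium = L/(kA) = 0.0009/(203×14.1) = 3.144×10^-7 K/W
R_outer film = 1/(h_o·A) = 1/(10.2×14.1) = 0.006953 K/W
R_total = 0.006953 K/W
Q = ΔT / R_total = 57 / 0.006953

Q ≈ 8200 W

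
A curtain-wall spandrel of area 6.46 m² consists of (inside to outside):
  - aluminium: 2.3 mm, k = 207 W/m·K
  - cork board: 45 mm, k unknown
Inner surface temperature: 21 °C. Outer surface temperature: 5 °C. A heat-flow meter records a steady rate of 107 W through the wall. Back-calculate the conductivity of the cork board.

k ≈ 0.0466 W/(m·K)

Using the resistance-network approach (series):
R_aluminium = L/(kA) = 0.0023/(207×6.46) = 1.72×10^-6 K/W
Sum of known resistances R_other = 1.72×10^-6 K/W
Total R = ΔT/Q = 16/107 = 0.1495 K/W
R_cork board = R_total − R_other = 0.1495 K/W
k = L/(R·A) = 0.045/(0.1495×6.46)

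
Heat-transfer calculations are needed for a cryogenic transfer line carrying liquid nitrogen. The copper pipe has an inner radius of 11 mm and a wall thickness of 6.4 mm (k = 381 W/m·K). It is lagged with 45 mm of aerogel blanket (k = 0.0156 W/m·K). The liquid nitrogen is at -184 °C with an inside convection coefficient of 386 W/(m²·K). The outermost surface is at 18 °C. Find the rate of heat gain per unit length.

q′ ≈ 15.5 W/m

Treating each annulus and film as a series resistance:
R_inner film = 1/(h_i·2πr₁L) = 1/(386×2π×0.011×1) = 0.03748 K/W
R_copper pipe wall = ln(17.4/11)/(2π×381×1) = 1.916×10^-4 K/W
R_aerogel blanket = ln(62.4/17.4)/(2π×0.0156×1) = 13.03 K/W
R_total = 13.07 K/W
Q = ΔT/R_total = 202/13.07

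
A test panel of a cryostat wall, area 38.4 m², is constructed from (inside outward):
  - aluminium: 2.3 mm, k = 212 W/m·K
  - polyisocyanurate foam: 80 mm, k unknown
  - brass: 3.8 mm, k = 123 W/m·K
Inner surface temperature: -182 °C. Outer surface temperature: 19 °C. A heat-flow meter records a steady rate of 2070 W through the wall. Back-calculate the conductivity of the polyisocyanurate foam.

Model the wall as resistances in series:
R_aluminium = L/(kA) = 0.0023/(212×38.4) = 2.825×10^-7 K/W
R_brass = L/(kA) = 0.0038/(123×38.4) = 8.045×10^-7 K/W
Sum of known resistances R_other = 1.087×10^-6 K/W
Total R = ΔT/Q = 201/2070 = 0.0971 K/W
R_polyisocyanurate foam = R_total − R_other = 0.0971 K/W
k = L/(R·A) = 0.08/(0.0971×38.4)

k ≈ 0.0215 W/(m·K)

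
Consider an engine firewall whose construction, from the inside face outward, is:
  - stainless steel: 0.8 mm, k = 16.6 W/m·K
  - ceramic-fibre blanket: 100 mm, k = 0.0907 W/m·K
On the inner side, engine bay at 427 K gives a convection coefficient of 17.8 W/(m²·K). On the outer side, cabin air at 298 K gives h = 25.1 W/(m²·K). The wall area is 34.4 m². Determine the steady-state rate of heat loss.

Q ≈ 3700 W

Treating each layer as a thermal resistance in series:
R_inner film = 1/(h_i·A) = 1/(17.8×34.4) = 0.001633 K/W
R_stainless steel = L/(kA) = 0.0008/(16.6×34.4) = 1.401×10^-6 K/W
R_ceramic-fibre blanket = L/(kA) = 0.1/(0.0907×34.4) = 0.03205 K/W
R_outer film = 1/(h_o·A) = 1/(25.1×34.4) = 0.001158 K/W
R_total = 0.03484 K/W
Q = ΔT / R_total = 129 / 0.03484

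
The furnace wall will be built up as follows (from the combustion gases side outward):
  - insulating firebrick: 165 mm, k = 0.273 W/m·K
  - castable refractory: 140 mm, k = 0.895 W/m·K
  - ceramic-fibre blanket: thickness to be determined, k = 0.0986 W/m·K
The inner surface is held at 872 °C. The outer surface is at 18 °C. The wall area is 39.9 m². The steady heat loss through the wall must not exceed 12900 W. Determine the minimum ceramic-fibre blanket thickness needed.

Model the wall as resistances in series:
R_insulating firebrick = L/(kA) = 0.165/(0.273×39.9) = 0.01515 K/W
R_castable refractory = L/(kA) = 0.14/(0.895×39.9) = 0.00392 K/W
Sum of the known resistances R_other = 0.01907 K/W
Required total resistance R_tot = ΔT/Q_allow = 854/12900 = 0.0662 K/W
R_ceramic-fibre blanket = R_tot − R_other = 0.04713 K/W
L = R·k·A = 0.04713×0.0986×39.9

L ≈ 185 mm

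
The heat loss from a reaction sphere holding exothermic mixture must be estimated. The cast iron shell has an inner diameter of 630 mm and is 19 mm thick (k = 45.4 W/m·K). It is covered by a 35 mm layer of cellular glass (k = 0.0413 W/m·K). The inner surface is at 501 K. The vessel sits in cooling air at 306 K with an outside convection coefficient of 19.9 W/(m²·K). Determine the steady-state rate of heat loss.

Q ≈ 338 W

Spherical conduction: R = (1/r_in − 1/r_out)/(4πk) per layer; series-sum.
R_cast iron shell = (1/0.315 − 1/0.334)/(4π×45.4) = 3.165×10^-4 K/W
R_cellular glass = (1/0.334 − 1/0.369)/(4π×0.0413) = 0.5472 K/W
R_outer film = 1/(h·4πr_o²) = 1/(19.9×4π×0.369²) = 0.02937 K/W
R_total = 0.5769 K/W
Q = ΔT/R_total = 195/0.5769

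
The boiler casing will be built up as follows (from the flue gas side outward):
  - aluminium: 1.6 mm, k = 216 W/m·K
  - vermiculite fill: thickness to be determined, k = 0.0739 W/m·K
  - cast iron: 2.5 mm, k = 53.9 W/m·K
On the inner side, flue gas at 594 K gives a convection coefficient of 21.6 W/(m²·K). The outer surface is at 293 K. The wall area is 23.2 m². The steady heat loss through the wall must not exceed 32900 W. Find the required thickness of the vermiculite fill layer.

Thermal resistances in series:
R_inner film = 1/(h_i·A) = 1/(21.6×23.2) = 0.001996 K/W
R_aluminium = L/(kA) = 0.0016/(216×23.2) = 3.193×10^-7 K/W
R_cast iron = L/(kA) = 0.0025/(53.9×23.2) = 1.999×10^-6 K/W
Sum of the known resistances R_other = 0.001998 K/W
Required total resistance R_tot = ΔT/Q_allow = 301/32900 = 0.009149 K/W
R_vermiculite fill = R_tot − R_other = 0.007151 K/W
L = R·k·A = 0.007151×0.0739×23.2

L ≈ 12.3 mm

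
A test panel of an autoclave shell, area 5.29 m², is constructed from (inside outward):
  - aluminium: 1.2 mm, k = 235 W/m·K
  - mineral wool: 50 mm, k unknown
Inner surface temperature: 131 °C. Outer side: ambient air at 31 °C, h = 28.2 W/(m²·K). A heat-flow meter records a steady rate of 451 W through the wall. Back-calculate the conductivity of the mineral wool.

Thermal resistances in series:
R_aluminium = L/(kA) = 0.0012/(235×5.29) = 9.653×10^-7 K/W
R_outer film = 1/(h_o·A) = 1/(28.2×5.29) = 0.006703 K/W
Sum of known resistances R_other = 0.006704 K/W
Total R = ΔT/Q = 100/451 = 0.2217 K/W
R_mineral wool = R_total − R_other = 0.215 K/W
k = L/(R·A) = 0.05/(0.215×5.29)

k ≈ 0.044 W/(m·K)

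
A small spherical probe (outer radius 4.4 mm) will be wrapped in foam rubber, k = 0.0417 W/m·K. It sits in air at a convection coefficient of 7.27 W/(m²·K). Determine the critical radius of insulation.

For a sphere r_cr = 2k/h = 2×0.0417/7.27
r_cr = 11.5 mm; since the bare radius (4.4 mm) is below r_cr, adding a thin layer of insulation will *increase* heat loss.

r_cr ≈ 11.5 mm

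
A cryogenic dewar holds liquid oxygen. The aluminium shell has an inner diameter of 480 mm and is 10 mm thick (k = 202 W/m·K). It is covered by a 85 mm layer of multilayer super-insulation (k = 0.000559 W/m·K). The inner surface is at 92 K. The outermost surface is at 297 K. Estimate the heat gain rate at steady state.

Spherical conduction: R = (1/r_in − 1/r_out)/(4πk) per layer; series-sum.
R_aluminium shell = (1/0.24 − 1/0.25)/(4π×202) = 6.566×10^-5 K/W
R_multilayer super-insulation = (1/0.25 − 1/0.335)/(4π×0.000559) = 144.5 K/W
R_total = 144.5 K/W
Q = ΔT/R_total = 205/144.5

Q ≈ 1.42 W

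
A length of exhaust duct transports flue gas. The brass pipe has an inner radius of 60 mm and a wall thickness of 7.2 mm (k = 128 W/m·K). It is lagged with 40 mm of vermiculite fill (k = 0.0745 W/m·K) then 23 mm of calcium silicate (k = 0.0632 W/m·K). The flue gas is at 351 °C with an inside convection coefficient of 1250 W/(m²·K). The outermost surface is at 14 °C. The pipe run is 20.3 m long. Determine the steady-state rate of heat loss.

Q ≈ 4590 W

Treating each annulus and film as a series resistance:
R_inner film = 1/(h_i·2πr₁L) = 1/(1250×2π×0.06×20.3) = 1.045×10^-4 K/W
R_brass pipe wall = ln(67.2/60)/(2π×128×20.3) = 6.942×10^-6 K/W
R_vermiculite fill = ln(107.2/67.2)/(2π×0.0745×20.3) = 0.04915 K/W
R_calcium silicate = ln(130.2/107.2)/(2π×0.0632×20.3) = 0.02411 K/W
R_total = 0.07337 K/W
Q = ΔT/R_total = 337/0.07337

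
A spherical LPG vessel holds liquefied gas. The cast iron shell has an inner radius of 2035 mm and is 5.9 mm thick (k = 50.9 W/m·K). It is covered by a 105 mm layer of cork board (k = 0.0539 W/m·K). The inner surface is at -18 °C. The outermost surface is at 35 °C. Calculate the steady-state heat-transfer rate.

Q ≈ 1500 W

For a spherical shell R = (1/r₁ − 1/r₂)/(4πk); film R = 1/(h·4πr²). In series:
R_cast iron shell = (1/2.035 − 1/2.0409)/(4π×50.9) = 2.221×10^-6 K/W
R_cork board = (1/2.0409 − 1/2.1459)/(4π×0.0539) = 0.0354 K/W
R_total = 0.0354 K/W
Q = ΔT/R_total = 53/0.0354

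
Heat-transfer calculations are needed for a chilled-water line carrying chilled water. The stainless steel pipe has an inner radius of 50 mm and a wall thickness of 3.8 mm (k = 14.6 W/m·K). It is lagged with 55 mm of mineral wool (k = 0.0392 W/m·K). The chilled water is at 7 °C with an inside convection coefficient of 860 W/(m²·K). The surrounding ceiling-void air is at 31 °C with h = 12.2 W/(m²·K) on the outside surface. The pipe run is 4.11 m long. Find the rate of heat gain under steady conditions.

Q ≈ 33.1 W

Radial resistances (cylindrical: R_cond = ln(r_o/r_i)/(2πkL), R_conv = 1/(h·2πrL)):
R_inner film = 1/(h_i·2πr₁L) = 1/(860×2π×0.05×4.11) = 9.006×10^-4 K/W
R_stainless steel pipe wall = ln(53.8/50)/(2π×14.6×4.11) = 1.943×10^-4 K/W
R_mineral wool = ln(108.8/53.8)/(2π×0.0392×4.11) = 0.6957 K/W
R_outer film = 1/(h_o·2πr_oL) = 1/(12.2×2π×0.1088×4.11) = 0.02917 K/W
R_total = 0.726 K/W
Q = ΔT/R_total = 24/0.726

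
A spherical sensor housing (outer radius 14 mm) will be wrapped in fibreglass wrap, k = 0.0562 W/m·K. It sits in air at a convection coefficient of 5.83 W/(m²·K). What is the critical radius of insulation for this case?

For a sphere r_cr = 2k/h = 2×0.0562/5.83
r_cr = 19.3 mm; since the bare radius (14 mm) is below r_cr, adding a thin layer of insulation will *increase* heat loss.

r_cr ≈ 19.3 mm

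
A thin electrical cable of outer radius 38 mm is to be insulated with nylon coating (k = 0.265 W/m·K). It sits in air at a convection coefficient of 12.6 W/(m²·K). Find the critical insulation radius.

For a cylinder r_cr = k/h = 0.265/12.6
r_cr = 21 mm; since the bare radius (38 mm) is above r_cr, any added insulation will reduce heat loss.

r_cr ≈ 21 mm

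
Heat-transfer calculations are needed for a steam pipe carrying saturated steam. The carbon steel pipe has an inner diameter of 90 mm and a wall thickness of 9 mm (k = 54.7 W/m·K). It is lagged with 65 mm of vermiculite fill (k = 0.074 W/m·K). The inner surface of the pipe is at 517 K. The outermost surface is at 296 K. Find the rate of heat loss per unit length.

Per-layer cylindrical resistances, series-summed:
R_carbon steel pipe wall = ln(54/45)/(2π×54.7×1) = 5.305×10^-4 K/W
R_vermiculite fill = ln(119/54)/(2π×0.074×1) = 1.699 K/W
R_total = 1.7 K/W
Q = ΔT/R_total = 221/1.7

q′ ≈ 130 W/m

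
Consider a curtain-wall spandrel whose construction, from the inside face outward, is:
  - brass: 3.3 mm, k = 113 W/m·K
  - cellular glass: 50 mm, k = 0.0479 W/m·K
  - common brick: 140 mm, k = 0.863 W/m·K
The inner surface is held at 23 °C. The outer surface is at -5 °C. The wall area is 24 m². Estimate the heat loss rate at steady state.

Q ≈ 557 W

Series thermal resistances:
R_brass = L/(kA) = 0.0033/(113×24) = 1.217×10^-6 K/W
R_cellular glass = L/(kA) = 0.05/(0.0479×24) = 0.04349 K/W
R_common brick = L/(kA) = 0.14/(0.863×24) = 0.006759 K/W
R_total = 0.05025 K/W
Q = ΔT / R_total = 28 / 0.05025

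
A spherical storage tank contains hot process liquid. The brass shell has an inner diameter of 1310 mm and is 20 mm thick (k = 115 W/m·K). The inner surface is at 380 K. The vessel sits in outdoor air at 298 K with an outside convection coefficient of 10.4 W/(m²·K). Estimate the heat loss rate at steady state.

For a spherical shell R = (1/r₁ − 1/r₂)/(4πk); film R = 1/(h·4πr²). In series:
R_brass shell = (1/0.655 − 1/0.675)/(4π×115) = 3.13×10^-5 K/W
R_outer film = 1/(h·4πr_o²) = 1/(10.4×4π×0.675²) = 0.01679 K/W
R_total = 0.01683 K/W
Q = ΔT/R_total = 82/0.01683

Q ≈ 4870 W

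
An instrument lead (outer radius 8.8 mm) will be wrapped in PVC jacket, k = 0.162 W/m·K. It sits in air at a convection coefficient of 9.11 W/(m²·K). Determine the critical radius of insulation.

r_cr ≈ 17.8 mm

For a cylinder r_cr = k/h = 0.162/9.11
r_cr = 17.8 mm; since the bare radius (8.8 mm) is below r_cr, adding a thin layer of insulation will *increase* heat loss.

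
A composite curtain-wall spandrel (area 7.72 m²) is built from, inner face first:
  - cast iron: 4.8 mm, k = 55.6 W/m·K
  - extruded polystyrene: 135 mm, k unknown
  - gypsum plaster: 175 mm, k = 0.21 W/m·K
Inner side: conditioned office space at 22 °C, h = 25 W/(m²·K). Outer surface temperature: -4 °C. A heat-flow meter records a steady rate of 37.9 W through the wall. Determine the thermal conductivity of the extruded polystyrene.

Treating each layer as a thermal resistance in series:
R_inner film = 1/(h_i·A) = 1/(25×7.72) = 0.005181 K/W
R_cast iron = L/(kA) = 0.0048/(55.6×7.72) = 1.118×10^-5 K/W
R_gypsum plaster = L/(kA) = 0.175/(0.21×7.72) = 0.1079 K/W
Sum of known resistances R_other = 0.1131 K/W
Total R = ΔT/Q = 26/37.9 = 0.686 K/W
R_extruded polystyrene = R_total − R_other = 0.5729 K/W
k = L/(R·A) = 0.135/(0.5729×7.72)

k ≈ 0.0305 W/(m·K)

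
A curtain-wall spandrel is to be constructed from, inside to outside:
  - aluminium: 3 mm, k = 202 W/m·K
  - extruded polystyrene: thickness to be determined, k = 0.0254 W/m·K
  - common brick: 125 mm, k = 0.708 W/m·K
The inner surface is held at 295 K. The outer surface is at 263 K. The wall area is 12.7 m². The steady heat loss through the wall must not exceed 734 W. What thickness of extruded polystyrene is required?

Using the resistance-network approach (series):
R_aluminium = L/(kA) = 0.003/(202×12.7) = 1.169×10^-6 K/W
R_common brick = L/(kA) = 0.125/(0.708×12.7) = 0.0139 K/W
Sum of the known resistances R_other = 0.0139 K/W
Required total resistance R_tot = ΔT/Q_allow = 32/734 = 0.0436 K/W
R_extruded polystyrene = R_tot − R_other = 0.02969 K/W
L = R·k·A = 0.02969×0.0254×12.7

L ≈ 9.58 mm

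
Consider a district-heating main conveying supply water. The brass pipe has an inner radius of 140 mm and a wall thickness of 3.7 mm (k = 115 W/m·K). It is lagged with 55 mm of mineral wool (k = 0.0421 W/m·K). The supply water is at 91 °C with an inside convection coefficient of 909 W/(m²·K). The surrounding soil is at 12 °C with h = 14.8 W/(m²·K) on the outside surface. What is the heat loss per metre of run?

Cylindrical conduction, so R = ln(r₂/r₁)/(2πkL) per layer, in series:
R_inner film = 1/(h_i·2πr₁L) = 1/(909×2π×0.14×1) = 0.001251 K/W
R_brass pipe wall = ln(143.7/140)/(2π×115×1) = 3.61×10^-5 K/W
R_mineral wool = ln(198.7/143.7)/(2π×0.0421×1) = 1.225 K/W
R_outer film = 1/(h_o·2πr_oL) = 1/(14.8×2π×0.1987×1) = 0.05412 K/W
R_total = 1.281 K/W
Q = ΔT/R_total = 79/1.281

q′ ≈ 61.7 W/m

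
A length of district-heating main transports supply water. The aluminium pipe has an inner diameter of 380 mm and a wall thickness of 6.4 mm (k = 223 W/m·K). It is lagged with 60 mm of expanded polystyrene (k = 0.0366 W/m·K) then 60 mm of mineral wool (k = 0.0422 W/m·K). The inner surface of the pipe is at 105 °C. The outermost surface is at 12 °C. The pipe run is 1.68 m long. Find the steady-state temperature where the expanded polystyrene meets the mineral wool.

T ≈ 49.8 °C

Per-layer cylindrical resistances, series-summed:
R_aluminium pipe wall = ln(196.4/190)/(2π×223×1.68) = 1.407×10^-5 K/W
R_expanded polystyrene = ln(256.4/196.4)/(2π×0.0366×1.68) = 0.69 K/W
R_mineral wool = ln(316.4/256.4)/(2π×0.0422×1.68) = 0.472 K/W
R_total = 1.162 K/W
Q = ΔT/R_total = 93/1.162
Q = 80 W
T_interface = T_inner − Q·ΣR(inner→interface) = 105 − 80×0.69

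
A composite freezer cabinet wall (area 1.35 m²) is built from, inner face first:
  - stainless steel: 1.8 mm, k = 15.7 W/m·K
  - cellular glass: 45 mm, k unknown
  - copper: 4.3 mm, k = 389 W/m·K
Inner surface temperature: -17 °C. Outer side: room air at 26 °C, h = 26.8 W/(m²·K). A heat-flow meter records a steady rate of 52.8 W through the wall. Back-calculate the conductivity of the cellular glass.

Thermal resistances in series:
R_stainless steel = L/(kA) = 0.0018/(15.7×1.35) = 8.493×10^-5 K/W
R_copper = L/(kA) = 0.0043/(389×1.35) = 8.188×10^-6 K/W
R_outer film = 1/(h_o·A) = 1/(26.8×1.35) = 0.02764 K/W
Sum of known resistances R_other = 0.02773 K/W
Total R = ΔT/Q = 43/52.8 = 0.8144 K/W
R_cellular glass = R_total − R_other = 0.7867 K/W
k = L/(R·A) = 0.045/(0.7867×1.35)

k ≈ 0.0424 W/(m·K)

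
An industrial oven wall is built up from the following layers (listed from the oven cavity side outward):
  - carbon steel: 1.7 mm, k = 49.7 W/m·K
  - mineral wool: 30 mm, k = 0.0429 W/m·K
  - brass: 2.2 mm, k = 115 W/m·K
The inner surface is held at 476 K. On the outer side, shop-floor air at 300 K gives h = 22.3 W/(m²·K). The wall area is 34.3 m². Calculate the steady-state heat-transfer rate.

Thermal resistances in series:
R_carbon steel = L/(kA) = 0.0017/(49.7×34.3) = 9.972×10^-7 K/W
R_mineral wool = L/(kA) = 0.03/(0.0429×34.3) = 0.02039 K/W
R_brass = L/(kA) = 0.0022/(115×34.3) = 5.577×10^-7 K/W
R_outer film = 1/(h_o·A) = 1/(22.3×34.3) = 0.001307 K/W
R_total = 0.0217 K/W
Q = ΔT / R_total = 176 / 0.0217

Q ≈ 8110 W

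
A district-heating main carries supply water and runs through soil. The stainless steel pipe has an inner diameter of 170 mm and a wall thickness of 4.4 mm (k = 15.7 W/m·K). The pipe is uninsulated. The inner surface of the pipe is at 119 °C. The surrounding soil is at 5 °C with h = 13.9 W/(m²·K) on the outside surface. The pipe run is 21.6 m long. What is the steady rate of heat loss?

Treating each annulus and film as a series resistance:
R_stainless steel pipe wall = ln(89.4/85)/(2π×15.7×21.6) = 2.369×10^-5 K/W
R_outer film = 1/(h_o·2πr_oL) = 1/(13.9×2π×0.0894×21.6) = 0.005929 K/W
R_total = 0.005953 K/W
Q = ΔT/R_total = 114/0.005953

Q ≈ 19100 W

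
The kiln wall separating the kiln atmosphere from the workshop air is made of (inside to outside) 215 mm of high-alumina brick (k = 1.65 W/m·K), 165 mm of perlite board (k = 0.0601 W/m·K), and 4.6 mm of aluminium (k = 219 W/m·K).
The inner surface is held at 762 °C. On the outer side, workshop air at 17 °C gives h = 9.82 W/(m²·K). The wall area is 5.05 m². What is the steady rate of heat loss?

Thermal resistances in series:
R_high-alumina brick = L/(kA) = 0.215/(1.65×5.05) = 0.0258 K/W
R_perlite board = L/(kA) = 0.165/(0.0601×5.05) = 0.5436 K/W
R_aluminium = L/(kA) = 0.0046/(219×5.05) = 4.159×10^-6 K/W
R_outer film = 1/(h_o·A) = 1/(9.82×5.05) = 0.02016 K/W
R_total = 0.5896 K/W
Q = ΔT / R_total = 745 / 0.5896

Q ≈ 1260 W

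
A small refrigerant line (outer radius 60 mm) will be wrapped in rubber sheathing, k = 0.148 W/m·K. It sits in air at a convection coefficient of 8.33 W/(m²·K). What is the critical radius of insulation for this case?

For a cylinder r_cr = k/h = 0.148/8.33
r_cr = 17.8 mm; since the bare radius (60 mm) is above r_cr, any added insulation will reduce heat loss.

r_cr ≈ 17.8 mm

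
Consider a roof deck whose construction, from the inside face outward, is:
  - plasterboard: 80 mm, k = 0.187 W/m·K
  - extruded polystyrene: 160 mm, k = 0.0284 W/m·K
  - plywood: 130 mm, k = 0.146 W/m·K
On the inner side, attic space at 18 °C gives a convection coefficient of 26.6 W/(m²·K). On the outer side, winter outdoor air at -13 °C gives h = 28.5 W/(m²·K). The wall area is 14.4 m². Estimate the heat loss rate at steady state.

Q ≈ 63.5 W

Model the wall as resistances in series:
R_inner film = 1/(h_i·A) = 1/(26.6×14.4) = 0.002611 K/W
R_plasterboard = L/(kA) = 0.08/(0.187×14.4) = 0.02971 K/W
R_extruded polystyrene = L/(kA) = 0.16/(0.0284×14.4) = 0.3912 K/W
R_plywood = L/(kA) = 0.13/(0.146×14.4) = 0.06183 K/W
R_outer film = 1/(h_o·A) = 1/(28.5×14.4) = 0.002437 K/W
R_total = 0.4878 K/W
Q = ΔT / R_total = 31 / 0.4878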